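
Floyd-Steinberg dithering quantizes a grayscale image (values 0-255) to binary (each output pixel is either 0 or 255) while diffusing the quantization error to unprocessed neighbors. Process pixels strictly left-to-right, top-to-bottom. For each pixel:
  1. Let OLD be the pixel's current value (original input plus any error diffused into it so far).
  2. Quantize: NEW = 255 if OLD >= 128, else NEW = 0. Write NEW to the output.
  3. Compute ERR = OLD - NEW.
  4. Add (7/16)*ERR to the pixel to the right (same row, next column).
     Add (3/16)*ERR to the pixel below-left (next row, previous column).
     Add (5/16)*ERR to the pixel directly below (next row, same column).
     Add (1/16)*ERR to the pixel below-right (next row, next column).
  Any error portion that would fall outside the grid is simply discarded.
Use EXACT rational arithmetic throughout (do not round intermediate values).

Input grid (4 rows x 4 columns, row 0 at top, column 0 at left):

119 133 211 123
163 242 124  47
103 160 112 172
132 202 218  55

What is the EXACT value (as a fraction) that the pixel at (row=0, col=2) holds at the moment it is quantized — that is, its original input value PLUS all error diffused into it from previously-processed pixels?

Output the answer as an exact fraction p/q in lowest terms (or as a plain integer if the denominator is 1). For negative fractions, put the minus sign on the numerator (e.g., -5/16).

Answer: 46183/256

Derivation:
(0,0): OLD=119 → NEW=0, ERR=119
(0,1): OLD=2961/16 → NEW=255, ERR=-1119/16
(0,2): OLD=46183/256 → NEW=255, ERR=-19097/256
Target (0,2): original=211, with diffused error = 46183/256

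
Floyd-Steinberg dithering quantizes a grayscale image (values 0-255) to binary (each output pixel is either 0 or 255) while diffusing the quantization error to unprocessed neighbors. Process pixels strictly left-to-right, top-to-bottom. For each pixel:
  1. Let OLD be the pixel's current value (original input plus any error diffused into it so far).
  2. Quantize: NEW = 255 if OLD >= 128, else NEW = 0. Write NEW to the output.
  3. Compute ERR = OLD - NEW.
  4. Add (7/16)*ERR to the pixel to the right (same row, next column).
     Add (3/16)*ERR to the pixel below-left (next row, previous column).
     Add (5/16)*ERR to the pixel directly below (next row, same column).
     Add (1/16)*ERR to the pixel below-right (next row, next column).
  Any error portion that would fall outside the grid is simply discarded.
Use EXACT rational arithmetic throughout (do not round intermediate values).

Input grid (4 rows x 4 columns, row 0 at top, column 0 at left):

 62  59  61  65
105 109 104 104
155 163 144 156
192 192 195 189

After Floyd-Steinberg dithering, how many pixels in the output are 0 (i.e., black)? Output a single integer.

(0,0): OLD=62 → NEW=0, ERR=62
(0,1): OLD=689/8 → NEW=0, ERR=689/8
(0,2): OLD=12631/128 → NEW=0, ERR=12631/128
(0,3): OLD=221537/2048 → NEW=0, ERR=221537/2048
(1,0): OLD=17987/128 → NEW=255, ERR=-14653/128
(1,1): OLD=110805/1024 → NEW=0, ERR=110805/1024
(1,2): OLD=6810617/32768 → NEW=255, ERR=-1545223/32768
(1,3): OLD=64665887/524288 → NEW=0, ERR=64665887/524288
(2,0): OLD=2285815/16384 → NEW=255, ERR=-1892105/16384
(2,1): OLD=68311437/524288 → NEW=255, ERR=-65382003/524288
(2,2): OLD=109674689/1048576 → NEW=0, ERR=109674689/1048576
(2,3): OLD=3982180253/16777216 → NEW=255, ERR=-296009827/16777216
(3,0): OLD=1111729927/8388608 → NEW=255, ERR=-1027365113/8388608
(3,1): OLD=15011122521/134217728 → NEW=0, ERR=15011122521/134217728
(3,2): OLD=570186941351/2147483648 → NEW=255, ERR=22578611111/2147483648
(3,3): OLD=6687208303121/34359738368 → NEW=255, ERR=-2074524980719/34359738368
Output grid:
  Row 0: ....  (4 black, running=4)
  Row 1: #.#.  (2 black, running=6)
  Row 2: ##.#  (1 black, running=7)
  Row 3: #.##  (1 black, running=8)

Answer: 8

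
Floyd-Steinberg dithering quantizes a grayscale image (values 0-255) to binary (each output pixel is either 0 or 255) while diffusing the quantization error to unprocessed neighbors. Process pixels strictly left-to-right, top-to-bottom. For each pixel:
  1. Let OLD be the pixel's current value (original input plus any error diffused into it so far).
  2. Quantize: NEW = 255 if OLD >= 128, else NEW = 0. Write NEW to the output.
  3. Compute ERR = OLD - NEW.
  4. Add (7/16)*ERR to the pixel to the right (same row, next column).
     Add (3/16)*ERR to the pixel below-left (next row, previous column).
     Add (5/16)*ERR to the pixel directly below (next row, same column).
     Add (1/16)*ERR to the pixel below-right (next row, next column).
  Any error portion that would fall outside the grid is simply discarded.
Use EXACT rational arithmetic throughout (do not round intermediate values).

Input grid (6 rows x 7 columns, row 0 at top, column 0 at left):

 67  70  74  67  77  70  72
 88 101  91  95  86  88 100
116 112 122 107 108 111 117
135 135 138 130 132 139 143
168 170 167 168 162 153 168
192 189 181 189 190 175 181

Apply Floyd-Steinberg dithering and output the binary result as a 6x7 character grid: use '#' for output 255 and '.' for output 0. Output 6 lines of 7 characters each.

(0,0): OLD=67 → NEW=0, ERR=67
(0,1): OLD=1589/16 → NEW=0, ERR=1589/16
(0,2): OLD=30067/256 → NEW=0, ERR=30067/256
(0,3): OLD=484901/4096 → NEW=0, ERR=484901/4096
(0,4): OLD=8440579/65536 → NEW=255, ERR=-8271101/65536
(0,5): OLD=15502613/1048576 → NEW=0, ERR=15502613/1048576
(0,6): OLD=1316477843/16777216 → NEW=0, ERR=1316477843/16777216
(1,0): OLD=32655/256 → NEW=0, ERR=32655/256
(1,1): OLD=438377/2048 → NEW=255, ERR=-83863/2048
(1,2): OLD=9056541/65536 → NEW=255, ERR=-7655139/65536
(1,3): OLD=16926169/262144 → NEW=0, ERR=16926169/262144
(1,4): OLD=1425727723/16777216 → NEW=0, ERR=1425727723/16777216
(1,5): OLD=18337327451/134217728 → NEW=255, ERR=-15888193189/134217728
(1,6): OLD=158174460661/2147483648 → NEW=0, ERR=158174460661/2147483648
(2,0): OLD=4855699/32768 → NEW=255, ERR=-3500141/32768
(2,1): OLD=40414721/1048576 → NEW=0, ERR=40414721/1048576
(2,2): OLD=1877488451/16777216 → NEW=0, ERR=1877488451/16777216
(2,3): OLD=24799427307/134217728 → NEW=255, ERR=-9426093333/134217728
(2,4): OLD=91988154267/1073741824 → NEW=0, ERR=91988154267/1073741824
(2,5): OLD=4487726193993/34359738368 → NEW=255, ERR=-4274007089847/34359738368
(2,6): OLD=42989959992463/549755813888 → NEW=0, ERR=42989959992463/549755813888
(3,0): OLD=1826145763/16777216 → NEW=0, ERR=1826145763/16777216
(3,1): OLD=28047688871/134217728 → NEW=255, ERR=-6177831769/134217728
(3,2): OLD=152551131685/1073741824 → NEW=255, ERR=-121253033435/1073741824
(3,3): OLD=350922937555/4294967296 → NEW=0, ERR=350922937555/4294967296
(3,4): OLD=91702455456227/549755813888 → NEW=255, ERR=-48485277085213/549755813888
(3,5): OLD=358703619132377/4398046511104 → NEW=0, ERR=358703619132377/4398046511104
(3,6): OLD=13746181243530695/70368744177664 → NEW=255, ERR=-4197848521773625/70368744177664
(4,0): OLD=415289588077/2147483648 → NEW=255, ERR=-132318742163/2147483648
(4,1): OLD=3926926242953/34359738368 → NEW=0, ERR=3926926242953/34359738368
(4,2): OLD=106737844838823/549755813888 → NEW=255, ERR=-33449887702617/549755813888
(4,3): OLD=630323854736733/4398046511104 → NEW=255, ERR=-491178005594787/4398046511104
(4,4): OLD=3728767689831495/35184372088832 → NEW=0, ERR=3728767689831495/35184372088832
(4,5): OLD=234362061902924423/1125899906842624 → NEW=255, ERR=-52742414341944697/1125899906842624
(4,6): OLD=2413222293955358945/18014398509481984 → NEW=255, ERR=-2180449325962546975/18014398509481984
(5,0): OLD=106748395622315/549755813888 → NEW=255, ERR=-33439336919125/549755813888
(5,1): OLD=804158530549049/4398046511104 → NEW=255, ERR=-317343329782471/4398046511104
(5,2): OLD=4103228210944415/35184372088832 → NEW=0, ERR=4103228210944415/35184372088832
(5,3): OLD=62259264352987195/281474976710656 → NEW=255, ERR=-9516854708230085/281474976710656
(5,4): OLD=3468897802886074217/18014398509481984 → NEW=255, ERR=-1124773817031831703/18014398509481984
(5,5): OLD=16857643519638621017/144115188075855872 → NEW=0, ERR=16857643519638621017/144115188075855872
(5,6): OLD=441392087230878152215/2305843009213693952 → NEW=255, ERR=-146597880118613805545/2305843009213693952
Row 0: ....#..
Row 1: .##..#.
Row 2: #..#.#.
Row 3: .##.#.#
Row 4: #.##.##
Row 5: ##.##.#

Answer: ....#..
.##..#.
#..#.#.
.##.#.#
#.##.##
##.##.#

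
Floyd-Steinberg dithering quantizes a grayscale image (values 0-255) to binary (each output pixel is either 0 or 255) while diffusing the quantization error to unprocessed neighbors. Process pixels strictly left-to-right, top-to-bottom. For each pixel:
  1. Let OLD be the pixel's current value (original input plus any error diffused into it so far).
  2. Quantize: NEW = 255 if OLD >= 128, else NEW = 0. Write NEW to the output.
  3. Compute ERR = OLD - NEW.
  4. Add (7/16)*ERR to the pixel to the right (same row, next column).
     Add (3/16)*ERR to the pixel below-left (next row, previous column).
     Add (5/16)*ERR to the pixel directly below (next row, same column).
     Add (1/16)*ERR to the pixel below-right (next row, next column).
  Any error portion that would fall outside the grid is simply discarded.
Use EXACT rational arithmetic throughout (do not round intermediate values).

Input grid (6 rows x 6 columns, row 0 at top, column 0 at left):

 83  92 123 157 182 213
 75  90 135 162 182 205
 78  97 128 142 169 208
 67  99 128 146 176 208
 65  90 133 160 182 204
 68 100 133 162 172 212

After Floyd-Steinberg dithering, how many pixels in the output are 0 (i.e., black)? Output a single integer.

Answer: 16

Derivation:
(0,0): OLD=83 → NEW=0, ERR=83
(0,1): OLD=2053/16 → NEW=255, ERR=-2027/16
(0,2): OLD=17299/256 → NEW=0, ERR=17299/256
(0,3): OLD=764165/4096 → NEW=255, ERR=-280315/4096
(0,4): OLD=9965347/65536 → NEW=255, ERR=-6746333/65536
(0,5): OLD=176122357/1048576 → NEW=255, ERR=-91264523/1048576
(1,0): OLD=19759/256 → NEW=0, ERR=19759/256
(1,1): OLD=208969/2048 → NEW=0, ERR=208969/2048
(1,2): OLD=11796989/65536 → NEW=255, ERR=-4914691/65536
(1,3): OLD=24307705/262144 → NEW=0, ERR=24307705/262144
(1,4): OLD=2848808203/16777216 → NEW=255, ERR=-1429381877/16777216
(1,5): OLD=35995372253/268435456 → NEW=255, ERR=-32455669027/268435456
(2,0): OLD=3973171/32768 → NEW=0, ERR=3973171/32768
(2,1): OLD=181085537/1048576 → NEW=255, ERR=-86301343/1048576
(2,2): OLD=1548883555/16777216 → NEW=0, ERR=1548883555/16777216
(2,3): OLD=25596089355/134217728 → NEW=255, ERR=-8629431285/134217728
(2,4): OLD=418210967713/4294967296 → NEW=0, ERR=418210967713/4294967296
(2,5): OLD=14258752652407/68719476736 → NEW=255, ERR=-3264713915273/68719476736
(3,0): OLD=1500876803/16777216 → NEW=0, ERR=1500876803/16777216
(3,1): OLD=18429027271/134217728 → NEW=255, ERR=-15796493369/134217728
(3,2): OLD=94661464901/1073741824 → NEW=0, ERR=94661464901/1073741824
(3,3): OLD=12954002708303/68719476736 → NEW=255, ERR=-4569463859377/68719476736
(3,4): OLD=90386133163119/549755813888 → NEW=255, ERR=-49801599378321/549755813888
(3,5): OLD=1403918600227361/8796093022208 → NEW=255, ERR=-839085120435679/8796093022208
(4,0): OLD=152232029133/2147483648 → NEW=0, ERR=152232029133/2147483648
(4,1): OLD=3654362207721/34359738368 → NEW=0, ERR=3654362207721/34359738368
(4,2): OLD=205891589987563/1099511627776 → NEW=255, ERR=-74483875095317/1099511627776
(4,3): OLD=1725929276477879/17592186044416 → NEW=0, ERR=1725929276477879/17592186044416
(4,4): OLD=49137401325538599/281474976710656 → NEW=255, ERR=-22638717735678681/281474976710656
(4,5): OLD=600511261682421425/4503599627370496 → NEW=255, ERR=-547906643297055055/4503599627370496
(5,0): OLD=60525044298187/549755813888 → NEW=0, ERR=60525044298187/549755813888
(5,1): OLD=3045758351481723/17592186044416 → NEW=255, ERR=-1440249089844357/17592186044416
(5,2): OLD=14222269772884089/140737488355328 → NEW=0, ERR=14222269772884089/140737488355328
(5,3): OLD=979785233341190723/4503599627370496 → NEW=255, ERR=-168632671638285757/4503599627370496
(5,4): OLD=1025062252386060259/9007199254740992 → NEW=0, ERR=1025062252386060259/9007199254740992
(5,5): OLD=31524350238271598335/144115188075855872 → NEW=255, ERR=-5225022721071649025/144115188075855872
Output grid:
  Row 0: .#.###  (2 black, running=2)
  Row 1: ..#.##  (3 black, running=5)
  Row 2: .#.#.#  (3 black, running=8)
  Row 3: .#.###  (2 black, running=10)
  Row 4: ..#.##  (3 black, running=13)
  Row 5: .#.#.#  (3 black, running=16)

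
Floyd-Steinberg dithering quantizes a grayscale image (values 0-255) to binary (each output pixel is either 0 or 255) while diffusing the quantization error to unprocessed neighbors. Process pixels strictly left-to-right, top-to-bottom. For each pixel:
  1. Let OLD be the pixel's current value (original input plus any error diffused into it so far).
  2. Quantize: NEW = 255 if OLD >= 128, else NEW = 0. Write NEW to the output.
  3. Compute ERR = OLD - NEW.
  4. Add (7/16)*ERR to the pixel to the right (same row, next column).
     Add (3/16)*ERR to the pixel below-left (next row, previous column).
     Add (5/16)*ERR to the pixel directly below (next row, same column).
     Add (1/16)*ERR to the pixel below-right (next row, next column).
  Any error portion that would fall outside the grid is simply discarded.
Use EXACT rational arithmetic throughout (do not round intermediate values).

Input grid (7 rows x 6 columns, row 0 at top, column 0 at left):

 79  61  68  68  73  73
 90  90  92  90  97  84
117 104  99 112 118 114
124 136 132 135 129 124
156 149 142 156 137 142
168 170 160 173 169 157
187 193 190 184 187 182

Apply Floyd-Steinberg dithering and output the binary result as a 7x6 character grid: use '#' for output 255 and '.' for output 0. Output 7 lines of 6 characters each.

Answer: ......
#.##.#
.#..#.
#.#.#.
#.##.#
##.##.
#.##.#

Derivation:
(0,0): OLD=79 → NEW=0, ERR=79
(0,1): OLD=1529/16 → NEW=0, ERR=1529/16
(0,2): OLD=28111/256 → NEW=0, ERR=28111/256
(0,3): OLD=475305/4096 → NEW=0, ERR=475305/4096
(0,4): OLD=8111263/65536 → NEW=0, ERR=8111263/65536
(0,5): OLD=133324889/1048576 → NEW=0, ERR=133324889/1048576
(1,0): OLD=33947/256 → NEW=255, ERR=-31333/256
(1,1): OLD=188093/2048 → NEW=0, ERR=188093/2048
(1,2): OLD=12728833/65536 → NEW=255, ERR=-3982847/65536
(1,3): OLD=34011629/262144 → NEW=255, ERR=-32835091/262144
(1,4): OLD=1878561191/16777216 → NEW=0, ERR=1878561191/16777216
(1,5): OLD=48440981089/268435456 → NEW=255, ERR=-20010060191/268435456
(2,0): OLD=3144815/32768 → NEW=0, ERR=3144815/32768
(2,1): OLD=163204405/1048576 → NEW=255, ERR=-104182475/1048576
(2,2): OLD=315321823/16777216 → NEW=0, ERR=315321823/16777216
(2,3): OLD=13190434727/134217728 → NEW=0, ERR=13190434727/134217728
(2,4): OLD=748103808629/4294967296 → NEW=255, ERR=-347112851851/4294967296
(2,5): OLD=4284337234563/68719476736 → NEW=0, ERR=4284337234563/68719476736
(3,0): OLD=2270997759/16777216 → NEW=255, ERR=-2007192321/16777216
(3,1): OLD=8339194259/134217728 → NEW=0, ERR=8339194259/134217728
(3,2): OLD=190345510825/1073741824 → NEW=255, ERR=-83458654295/1073741824
(3,3): OLD=8090140426555/68719476736 → NEW=0, ERR=8090140426555/68719476736
(3,4): OLD=95152734552411/549755813888 → NEW=255, ERR=-45034997989029/549755813888
(3,5): OLD=902413593176181/8796093022208 → NEW=0, ERR=902413593176181/8796093022208
(4,0): OLD=279737339025/2147483648 → NEW=255, ERR=-267870991215/2147483648
(4,1): OLD=3153967076189/34359738368 → NEW=0, ERR=3153967076189/34359738368
(4,2): OLD=202119509576711/1099511627776 → NEW=255, ERR=-78255955506169/1099511627776
(4,3): OLD=2488128918577859/17592186044416 → NEW=255, ERR=-1997878522748221/17592186044416
(4,4): OLD=24856879980132851/281474976710656 → NEW=0, ERR=24856879980132851/281474976710656
(4,5): OLD=934837562885346501/4503599627370496 → NEW=255, ERR=-213580342094129979/4503599627370496
(5,0): OLD=80391198664551/549755813888 → NEW=255, ERR=-59796533876889/549755813888
(5,1): OLD=2286237071443927/17592186044416 → NEW=255, ERR=-2199770369882153/17592186044416
(5,2): OLD=9499161409400237/140737488355328 → NEW=0, ERR=9499161409400237/140737488355328
(5,3): OLD=806817828777660735/4503599627370496 → NEW=255, ERR=-341600076201815745/4503599627370496
(5,4): OLD=1327860666162725567/9007199254740992 → NEW=255, ERR=-968975143796227393/9007199254740992
(5,5): OLD=14502875259758731595/144115188075855872 → NEW=0, ERR=14502875259758731595/144115188075855872
(6,0): OLD=36469064114943973/281474976710656 → NEW=255, ERR=-35307054946273307/281474976710656
(6,1): OLD=472442856979454593/4503599627370496 → NEW=0, ERR=472442856979454593/4503599627370496
(6,2): OLD=4232491812067812377/18014398509481984 → NEW=255, ERR=-361179807850093543/18014398509481984
(6,3): OLD=39076170830553857173/288230376151711744 → NEW=255, ERR=-34422575088132637547/288230376151711744
(6,4): OLD=531546083503232874229/4611686018427387904 → NEW=0, ERR=531546083503232874229/4611686018427387904
(6,5): OLD=18974397038120912326035/73786976294838206464 → NEW=255, ERR=158718082937169677715/73786976294838206464
Row 0: ......
Row 1: #.##.#
Row 2: .#..#.
Row 3: #.#.#.
Row 4: #.##.#
Row 5: ##.##.
Row 6: #.##.#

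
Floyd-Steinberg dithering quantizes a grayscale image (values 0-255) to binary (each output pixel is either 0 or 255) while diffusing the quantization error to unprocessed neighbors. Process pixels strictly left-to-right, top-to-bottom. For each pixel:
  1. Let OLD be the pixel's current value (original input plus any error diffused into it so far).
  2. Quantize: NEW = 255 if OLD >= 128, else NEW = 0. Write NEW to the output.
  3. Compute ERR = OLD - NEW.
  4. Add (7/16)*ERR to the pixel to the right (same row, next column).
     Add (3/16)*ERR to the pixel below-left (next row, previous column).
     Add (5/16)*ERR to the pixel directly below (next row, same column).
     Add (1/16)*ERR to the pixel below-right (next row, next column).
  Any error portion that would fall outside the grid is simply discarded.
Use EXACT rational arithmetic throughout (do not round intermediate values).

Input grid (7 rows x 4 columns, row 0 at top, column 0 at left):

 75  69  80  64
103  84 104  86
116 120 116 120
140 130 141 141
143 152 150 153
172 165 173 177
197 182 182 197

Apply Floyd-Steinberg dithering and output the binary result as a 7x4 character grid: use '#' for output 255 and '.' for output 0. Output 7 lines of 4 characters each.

Answer: ....
#.#.
.#.#
#.#.
#.##
##.#
#.##

Derivation:
(0,0): OLD=75 → NEW=0, ERR=75
(0,1): OLD=1629/16 → NEW=0, ERR=1629/16
(0,2): OLD=31883/256 → NEW=0, ERR=31883/256
(0,3): OLD=485325/4096 → NEW=0, ERR=485325/4096
(1,0): OLD=37255/256 → NEW=255, ERR=-28025/256
(1,1): OLD=196529/2048 → NEW=0, ERR=196529/2048
(1,2): OLD=13990789/65536 → NEW=255, ERR=-2720891/65536
(1,3): OLD=118119347/1048576 → NEW=0, ERR=118119347/1048576
(2,0): OLD=3269675/32768 → NEW=0, ERR=3269675/32768
(2,1): OLD=187712137/1048576 → NEW=255, ERR=-79674743/1048576
(2,2): OLD=203217933/2097152 → NEW=0, ERR=203217933/2097152
(2,3): OLD=6543182329/33554432 → NEW=255, ERR=-2013197831/33554432
(3,0): OLD=2632934011/16777216 → NEW=255, ERR=-1645256069/16777216
(3,1): OLD=23557141349/268435456 → NEW=0, ERR=23557141349/268435456
(3,2): OLD=831836373147/4294967296 → NEW=255, ERR=-263380287333/4294967296
(3,3): OLD=6973527923389/68719476736 → NEW=0, ERR=6973527923389/68719476736
(4,0): OLD=553231261855/4294967296 → NEW=255, ERR=-541985398625/4294967296
(4,1): OLD=3662353782877/34359738368 → NEW=0, ERR=3662353782877/34359738368
(4,2): OLD=222080486095549/1099511627776 → NEW=255, ERR=-58294978987331/1099511627776
(4,3): OLD=2773996492198203/17592186044416 → NEW=255, ERR=-1712010949127877/17592186044416
(5,0): OLD=83865645392367/549755813888 → NEW=255, ERR=-56322087149073/549755813888
(5,1): OLD=2386544883491945/17592186044416 → NEW=255, ERR=-2099462557834135/17592186044416
(5,2): OLD=814825844892733/8796093022208 → NEW=0, ERR=814825844892733/8796093022208
(5,3): OLD=51735858296847693/281474976710656 → NEW=255, ERR=-20040260764369587/281474976710656
(6,0): OLD=40140648794645147/281474976710656 → NEW=255, ERR=-31635470266572133/281474976710656
(6,1): OLD=479636208178071533/4503599627370496 → NEW=0, ERR=479636208178071533/4503599627370496
(6,2): OLD=17058494803579502827/72057594037927936 → NEW=255, ERR=-1316191676092120853/72057594037927936
(6,3): OLD=198935714217872205677/1152921504606846976 → NEW=255, ERR=-95059269456873773203/1152921504606846976
Row 0: ....
Row 1: #.#.
Row 2: .#.#
Row 3: #.#.
Row 4: #.##
Row 5: ##.#
Row 6: #.##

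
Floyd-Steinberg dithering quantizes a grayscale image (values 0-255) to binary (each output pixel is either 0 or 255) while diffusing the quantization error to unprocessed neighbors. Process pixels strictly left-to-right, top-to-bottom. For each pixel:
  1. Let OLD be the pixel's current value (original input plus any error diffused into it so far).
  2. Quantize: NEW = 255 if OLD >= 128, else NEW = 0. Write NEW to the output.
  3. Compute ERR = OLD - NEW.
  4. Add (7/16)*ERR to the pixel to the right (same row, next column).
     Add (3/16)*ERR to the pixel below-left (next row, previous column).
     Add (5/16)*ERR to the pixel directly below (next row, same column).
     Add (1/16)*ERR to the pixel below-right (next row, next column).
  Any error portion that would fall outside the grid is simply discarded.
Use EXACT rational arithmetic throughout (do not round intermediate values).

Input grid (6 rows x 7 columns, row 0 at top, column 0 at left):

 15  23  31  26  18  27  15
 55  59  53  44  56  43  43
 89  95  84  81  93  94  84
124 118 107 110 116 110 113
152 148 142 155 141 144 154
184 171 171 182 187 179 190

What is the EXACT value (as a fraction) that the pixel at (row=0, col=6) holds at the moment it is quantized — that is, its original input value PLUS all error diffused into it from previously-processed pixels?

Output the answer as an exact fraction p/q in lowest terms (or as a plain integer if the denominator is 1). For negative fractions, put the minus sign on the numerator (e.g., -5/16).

(0,0): OLD=15 → NEW=0, ERR=15
(0,1): OLD=473/16 → NEW=0, ERR=473/16
(0,2): OLD=11247/256 → NEW=0, ERR=11247/256
(0,3): OLD=185225/4096 → NEW=0, ERR=185225/4096
(0,4): OLD=2476223/65536 → NEW=0, ERR=2476223/65536
(0,5): OLD=45645113/1048576 → NEW=0, ERR=45645113/1048576
(0,6): OLD=571174031/16777216 → NEW=0, ERR=571174031/16777216
Target (0,6): original=15, with diffused error = 571174031/16777216

Answer: 571174031/16777216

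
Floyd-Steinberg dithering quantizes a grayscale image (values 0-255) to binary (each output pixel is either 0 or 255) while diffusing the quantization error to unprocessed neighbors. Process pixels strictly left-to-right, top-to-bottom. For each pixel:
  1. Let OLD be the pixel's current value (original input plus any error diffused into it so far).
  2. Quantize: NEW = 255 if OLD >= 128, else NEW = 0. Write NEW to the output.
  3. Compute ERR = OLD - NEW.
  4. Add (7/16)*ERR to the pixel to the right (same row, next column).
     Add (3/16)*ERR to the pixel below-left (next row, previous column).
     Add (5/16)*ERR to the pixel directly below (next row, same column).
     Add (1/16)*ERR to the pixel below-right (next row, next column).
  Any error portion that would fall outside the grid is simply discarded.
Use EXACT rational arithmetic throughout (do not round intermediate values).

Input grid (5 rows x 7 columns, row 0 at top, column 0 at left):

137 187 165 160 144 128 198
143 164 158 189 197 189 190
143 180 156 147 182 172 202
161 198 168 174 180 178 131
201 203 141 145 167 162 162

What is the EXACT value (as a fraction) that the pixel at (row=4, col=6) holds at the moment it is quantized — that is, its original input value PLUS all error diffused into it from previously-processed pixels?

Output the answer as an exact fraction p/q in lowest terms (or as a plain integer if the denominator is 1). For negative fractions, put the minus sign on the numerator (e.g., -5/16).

(0,0): OLD=137 → NEW=255, ERR=-118
(0,1): OLD=1083/8 → NEW=255, ERR=-957/8
(0,2): OLD=14421/128 → NEW=0, ERR=14421/128
(0,3): OLD=428627/2048 → NEW=255, ERR=-93613/2048
(0,4): OLD=4063301/32768 → NEW=0, ERR=4063301/32768
(0,5): OLD=95551971/524288 → NEW=255, ERR=-38141469/524288
(0,6): OLD=1393954101/8388608 → NEW=255, ERR=-745140939/8388608
(1,0): OLD=10713/128 → NEW=0, ERR=10713/128
(1,1): OLD=181231/1024 → NEW=255, ERR=-79889/1024
(1,2): OLD=4686747/32768 → NEW=255, ERR=-3669093/32768
(1,3): OLD=20449855/131072 → NEW=255, ERR=-12973505/131072
(1,4): OLD=1475972381/8388608 → NEW=255, ERR=-663122659/8388608
(1,5): OLD=8239378349/67108864 → NEW=0, ERR=8239378349/67108864
(1,6): OLD=226998849411/1073741824 → NEW=255, ERR=-46805315709/1073741824
(2,0): OLD=2531765/16384 → NEW=255, ERR=-1646155/16384
(2,1): OLD=50278679/524288 → NEW=0, ERR=50278679/524288
(2,2): OLD=1170460933/8388608 → NEW=255, ERR=-968634107/8388608
(2,3): OLD=2934694941/67108864 → NEW=0, ERR=2934694941/67108864
(2,4): OLD=103757335341/536870912 → NEW=255, ERR=-33144747219/536870912
(2,5): OLD=2924765659023/17179869184 → NEW=255, ERR=-1456100982897/17179869184
(2,6): OLD=43697485923033/274877906944 → NEW=255, ERR=-26396380347687/274877906944
(3,0): OLD=1238017125/8388608 → NEW=255, ERR=-901077915/8388608
(3,1): OLD=10270562689/67108864 → NEW=255, ERR=-6842197631/67108864
(3,2): OLD=54493817235/536870912 → NEW=0, ERR=54493817235/536870912
(3,3): OLD=458016578197/2147483648 → NEW=255, ERR=-89591752043/2147483648
(3,4): OLD=35540704536677/274877906944 → NEW=255, ERR=-34553161734043/274877906944
(3,5): OLD=164166408293631/2199023255552 → NEW=0, ERR=164166408293631/2199023255552
(3,6): OLD=4516081461974113/35184372088832 → NEW=255, ERR=-4455933420678047/35184372088832
(4,0): OLD=159252397131/1073741824 → NEW=255, ERR=-114551767989/1073741824
(4,1): OLD=2349900188239/17179869184 → NEW=255, ERR=-2030966453681/17179869184
(4,2): OLD=29358225818369/274877906944 → NEW=0, ERR=29358225818369/274877906944
(4,3): OLD=355063476376667/2199023255552 → NEW=255, ERR=-205687453789093/2199023255552
(4,4): OLD=1727304381869217/17592186044416 → NEW=0, ERR=1727304381869217/17592186044416
(4,5): OLD=110722861499920417/562949953421312 → NEW=255, ERR=-32829376622514143/562949953421312
(4,6): OLD=914912569779367479/9007199254740992 → NEW=0, ERR=914912569779367479/9007199254740992
Target (4,6): original=162, with diffused error = 914912569779367479/9007199254740992

Answer: 914912569779367479/9007199254740992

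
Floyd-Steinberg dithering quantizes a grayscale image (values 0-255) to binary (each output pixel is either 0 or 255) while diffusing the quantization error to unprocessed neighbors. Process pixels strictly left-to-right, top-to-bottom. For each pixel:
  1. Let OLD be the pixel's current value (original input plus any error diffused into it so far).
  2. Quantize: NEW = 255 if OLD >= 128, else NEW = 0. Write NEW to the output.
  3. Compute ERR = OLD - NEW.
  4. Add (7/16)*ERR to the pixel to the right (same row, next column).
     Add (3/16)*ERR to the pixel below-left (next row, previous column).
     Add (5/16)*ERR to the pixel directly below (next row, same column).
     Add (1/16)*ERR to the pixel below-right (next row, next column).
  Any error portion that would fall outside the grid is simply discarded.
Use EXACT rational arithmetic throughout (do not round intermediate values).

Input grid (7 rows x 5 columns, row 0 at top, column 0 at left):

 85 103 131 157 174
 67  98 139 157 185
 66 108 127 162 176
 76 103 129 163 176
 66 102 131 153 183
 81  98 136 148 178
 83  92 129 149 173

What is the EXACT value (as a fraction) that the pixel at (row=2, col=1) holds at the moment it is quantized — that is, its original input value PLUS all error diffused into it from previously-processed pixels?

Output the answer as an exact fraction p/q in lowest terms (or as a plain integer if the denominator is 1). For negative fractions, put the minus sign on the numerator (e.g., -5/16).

Answer: 194020583/1048576

Derivation:
(0,0): OLD=85 → NEW=0, ERR=85
(0,1): OLD=2243/16 → NEW=255, ERR=-1837/16
(0,2): OLD=20677/256 → NEW=0, ERR=20677/256
(0,3): OLD=787811/4096 → NEW=255, ERR=-256669/4096
(0,4): OLD=9606581/65536 → NEW=255, ERR=-7105099/65536
(1,0): OLD=18441/256 → NEW=0, ERR=18441/256
(1,1): OLD=233663/2048 → NEW=0, ERR=233663/2048
(1,2): OLD=12794667/65536 → NEW=255, ERR=-3917013/65536
(1,3): OLD=25162959/262144 → NEW=0, ERR=25162959/262144
(1,4): OLD=793558157/4194304 → NEW=255, ERR=-275989363/4194304
(2,0): OLD=3601317/32768 → NEW=0, ERR=3601317/32768
(2,1): OLD=194020583/1048576 → NEW=255, ERR=-73366297/1048576
Target (2,1): original=108, with diffused error = 194020583/1048576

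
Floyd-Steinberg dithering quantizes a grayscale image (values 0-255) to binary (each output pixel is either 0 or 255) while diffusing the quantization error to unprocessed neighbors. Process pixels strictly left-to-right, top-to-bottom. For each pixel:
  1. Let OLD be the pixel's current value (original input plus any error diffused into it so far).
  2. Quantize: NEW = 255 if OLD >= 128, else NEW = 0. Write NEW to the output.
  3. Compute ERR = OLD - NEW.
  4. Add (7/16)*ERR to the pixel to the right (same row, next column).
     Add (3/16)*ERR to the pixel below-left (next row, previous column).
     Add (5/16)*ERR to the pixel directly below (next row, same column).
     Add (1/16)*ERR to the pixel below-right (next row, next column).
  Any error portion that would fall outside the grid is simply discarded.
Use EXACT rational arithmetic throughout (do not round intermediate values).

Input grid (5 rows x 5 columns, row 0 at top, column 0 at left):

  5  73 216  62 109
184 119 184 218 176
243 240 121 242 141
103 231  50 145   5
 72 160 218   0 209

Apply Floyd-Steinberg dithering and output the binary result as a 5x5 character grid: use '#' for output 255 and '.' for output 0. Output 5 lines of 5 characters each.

(0,0): OLD=5 → NEW=0, ERR=5
(0,1): OLD=1203/16 → NEW=0, ERR=1203/16
(0,2): OLD=63717/256 → NEW=255, ERR=-1563/256
(0,3): OLD=243011/4096 → NEW=0, ERR=243011/4096
(0,4): OLD=8844501/65536 → NEW=255, ERR=-7867179/65536
(1,0): OLD=51113/256 → NEW=255, ERR=-14167/256
(1,1): OLD=240543/2048 → NEW=0, ERR=240543/2048
(1,2): OLD=16338187/65536 → NEW=255, ERR=-373493/65536
(1,3): OLD=55353583/262144 → NEW=255, ERR=-11493137/262144
(1,4): OLD=515954669/4194304 → NEW=0, ERR=515954669/4194304
(2,0): OLD=8117573/32768 → NEW=255, ERR=-238267/32768
(2,1): OLD=282062151/1048576 → NEW=255, ERR=14675271/1048576
(2,2): OLD=2088130965/16777216 → NEW=0, ERR=2088130965/16777216
(2,3): OLD=81996335087/268435456 → NEW=255, ERR=13545293807/268435456
(2,4): OLD=853743967177/4294967296 → NEW=255, ERR=-241472693303/4294967296
(3,0): OLD=1733956341/16777216 → NEW=0, ERR=1733956341/16777216
(3,1): OLD=40731353297/134217728 → NEW=255, ERR=6505832657/134217728
(3,2): OLD=517273249995/4294967296 → NEW=0, ERR=517273249995/4294967296
(3,3): OLD=1809875478547/8589934592 → NEW=255, ERR=-380557842413/8589934592
(3,4): OLD=-3957987660737/137438953472 → NEW=0, ERR=-3957987660737/137438953472
(4,0): OLD=243494574267/2147483648 → NEW=0, ERR=243494574267/2147483648
(4,1): OLD=17440686115899/68719476736 → NEW=255, ERR=-82780451781/68719476736
(4,2): OLD=274693529794773/1099511627776 → NEW=255, ERR=-5681935288107/1099511627776
(4,3): OLD=-245900318020037/17592186044416 → NEW=0, ERR=-245900318020037/17592186044416
(4,4): OLD=53794473342253341/281474976710656 → NEW=255, ERR=-17981645718963939/281474976710656
Row 0: ..#.#
Row 1: #.##.
Row 2: ##.##
Row 3: .#.#.
Row 4: .##.#

Answer: ..#.#
#.##.
##.##
.#.#.
.##.#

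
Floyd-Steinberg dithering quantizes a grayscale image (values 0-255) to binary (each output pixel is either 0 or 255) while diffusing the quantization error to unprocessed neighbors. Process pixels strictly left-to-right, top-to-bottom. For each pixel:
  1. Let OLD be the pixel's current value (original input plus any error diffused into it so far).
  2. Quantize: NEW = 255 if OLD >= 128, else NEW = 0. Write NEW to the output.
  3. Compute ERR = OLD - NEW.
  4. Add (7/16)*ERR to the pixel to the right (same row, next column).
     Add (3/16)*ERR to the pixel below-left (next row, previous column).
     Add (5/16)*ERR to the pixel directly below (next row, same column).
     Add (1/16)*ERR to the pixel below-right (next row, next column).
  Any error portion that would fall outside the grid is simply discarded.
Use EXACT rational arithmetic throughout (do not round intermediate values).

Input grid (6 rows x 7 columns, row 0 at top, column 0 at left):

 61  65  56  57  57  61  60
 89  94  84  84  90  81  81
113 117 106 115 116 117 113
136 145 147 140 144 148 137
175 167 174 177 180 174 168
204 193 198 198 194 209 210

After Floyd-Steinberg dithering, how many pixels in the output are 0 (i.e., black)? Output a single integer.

(0,0): OLD=61 → NEW=0, ERR=61
(0,1): OLD=1467/16 → NEW=0, ERR=1467/16
(0,2): OLD=24605/256 → NEW=0, ERR=24605/256
(0,3): OLD=405707/4096 → NEW=0, ERR=405707/4096
(0,4): OLD=6575501/65536 → NEW=0, ERR=6575501/65536
(0,5): OLD=109991643/1048576 → NEW=0, ERR=109991643/1048576
(0,6): OLD=1776574461/16777216 → NEW=0, ERR=1776574461/16777216
(1,0): OLD=32065/256 → NEW=0, ERR=32065/256
(1,1): OLD=408135/2048 → NEW=255, ERR=-114105/2048
(1,2): OLD=7468627/65536 → NEW=0, ERR=7468627/65536
(1,3): OLD=49710679/262144 → NEW=255, ERR=-17136041/262144
(1,4): OLD=1990016293/16777216 → NEW=0, ERR=1990016293/16777216
(1,5): OLD=25742884533/134217728 → NEW=255, ERR=-8482636107/134217728
(1,6): OLD=199709631483/2147483648 → NEW=0, ERR=199709631483/2147483648
(2,0): OLD=4643069/32768 → NEW=255, ERR=-3712771/32768
(2,1): OLD=83062319/1048576 → NEW=0, ERR=83062319/1048576
(2,2): OLD=2693257037/16777216 → NEW=255, ERR=-1584933043/16777216
(2,3): OLD=11087015205/134217728 → NEW=0, ERR=11087015205/134217728
(2,4): OLD=186048150005/1073741824 → NEW=255, ERR=-87756015115/1073741824
(2,5): OLD=2966745268839/34359738368 → NEW=0, ERR=2966745268839/34359738368
(2,6): OLD=96694839526465/549755813888 → NEW=255, ERR=-43492893014975/549755813888
(3,0): OLD=1936844973/16777216 → NEW=0, ERR=1936844973/16777216
(3,1): OLD=26235151785/134217728 → NEW=255, ERR=-7990368855/134217728
(3,2): OLD=120121607499/1073741824 → NEW=0, ERR=120121607499/1073741824
(3,3): OLD=831202446589/4294967296 → NEW=255, ERR=-264014213891/4294967296
(3,4): OLD=62077590502573/549755813888 → NEW=0, ERR=62077590502573/549755813888
(3,5): OLD=899147381764055/4398046511104 → NEW=255, ERR=-222354478567465/4398046511104
(3,6): OLD=6724064276180105/70368744177664 → NEW=0, ERR=6724064276180105/70368744177664
(4,0): OLD=429312330755/2147483648 → NEW=255, ERR=-118295999485/2147483648
(4,1): OLD=5239420604199/34359738368 → NEW=255, ERR=-3522312679641/34359738368
(4,2): OLD=81838904498601/549755813888 → NEW=255, ERR=-58348828042839/549755813888
(4,3): OLD=613616303143955/4398046511104 → NEW=255, ERR=-507885557187565/4398046511104
(4,4): OLD=5328432340521353/35184372088832 → NEW=255, ERR=-3643582542130807/35184372088832
(4,5): OLD=155226194328257737/1125899906842624 → NEW=255, ERR=-131878281916611383/1125899906842624
(4,6): OLD=2584273371757830991/18014398509481984 → NEW=255, ERR=-2009398248160074929/18014398509481984
(5,0): OLD=92119568035429/549755813888 → NEW=255, ERR=-48068164506011/549755813888
(5,1): OLD=437026763688055/4398046511104 → NEW=0, ERR=437026763688055/4398046511104
(5,2): OLD=6341866438361777/35184372088832 → NEW=255, ERR=-2630148444290383/35184372088832
(5,3): OLD=29036278379375189/281474976710656 → NEW=0, ERR=29036278379375189/281474976710656
(5,4): OLD=3199182350331230279/18014398509481984 → NEW=255, ERR=-1394489269586675641/18014398509481984
(5,5): OLD=16017376084610458199/144115188075855872 → NEW=0, ERR=16017376084610458199/144115188075855872
(5,6): OLD=499092314515419683129/2305843009213693952 → NEW=255, ERR=-88897652834072274631/2305843009213693952
Output grid:
  Row 0: .......  (7 black, running=7)
  Row 1: .#.#.#.  (4 black, running=11)
  Row 2: #.#.#.#  (3 black, running=14)
  Row 3: .#.#.#.  (4 black, running=18)
  Row 4: #######  (0 black, running=18)
  Row 5: #.#.#.#  (3 black, running=21)

Answer: 21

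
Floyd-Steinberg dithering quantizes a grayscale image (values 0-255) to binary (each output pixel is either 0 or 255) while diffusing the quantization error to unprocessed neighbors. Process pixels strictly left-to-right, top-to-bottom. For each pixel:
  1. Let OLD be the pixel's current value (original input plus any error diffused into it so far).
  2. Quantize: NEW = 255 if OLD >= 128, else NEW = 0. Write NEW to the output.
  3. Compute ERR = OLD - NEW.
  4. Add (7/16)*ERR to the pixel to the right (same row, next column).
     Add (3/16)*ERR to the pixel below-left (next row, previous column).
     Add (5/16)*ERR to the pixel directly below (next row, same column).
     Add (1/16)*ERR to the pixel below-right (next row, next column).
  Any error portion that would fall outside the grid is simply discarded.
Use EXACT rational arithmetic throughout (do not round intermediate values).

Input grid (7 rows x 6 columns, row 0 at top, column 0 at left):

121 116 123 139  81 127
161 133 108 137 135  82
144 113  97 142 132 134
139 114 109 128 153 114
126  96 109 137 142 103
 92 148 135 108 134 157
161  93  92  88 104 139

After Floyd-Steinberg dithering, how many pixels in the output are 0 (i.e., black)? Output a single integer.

(0,0): OLD=121 → NEW=0, ERR=121
(0,1): OLD=2703/16 → NEW=255, ERR=-1377/16
(0,2): OLD=21849/256 → NEW=0, ERR=21849/256
(0,3): OLD=722287/4096 → NEW=255, ERR=-322193/4096
(0,4): OLD=3053065/65536 → NEW=0, ERR=3053065/65536
(0,5): OLD=154540607/1048576 → NEW=255, ERR=-112846273/1048576
(1,0): OLD=46765/256 → NEW=255, ERR=-18515/256
(1,1): OLD=200763/2048 → NEW=0, ERR=200763/2048
(1,2): OLD=10317399/65536 → NEW=255, ERR=-6394281/65536
(1,3): OLD=21968011/262144 → NEW=0, ERR=21968011/262144
(1,4): OLD=2703253441/16777216 → NEW=255, ERR=-1574936639/16777216
(1,5): OLD=2741033719/268435456 → NEW=0, ERR=2741033719/268435456
(2,0): OLD=4580281/32768 → NEW=255, ERR=-3775559/32768
(2,1): OLD=73830659/1048576 → NEW=0, ERR=73830659/1048576
(2,2): OLD=1999068873/16777216 → NEW=0, ERR=1999068873/16777216
(2,3): OLD=26389667265/134217728 → NEW=255, ERR=-7835853375/134217728
(2,4): OLD=361957149123/4294967296 → NEW=0, ERR=361957149123/4294967296
(2,5): OLD=11558208844421/68719476736 → NEW=255, ERR=-5965257723259/68719476736
(3,0): OLD=1949435561/16777216 → NEW=0, ERR=1949435561/16777216
(3,1): OLD=27109132021/134217728 → NEW=255, ERR=-7116388619/134217728
(3,2): OLD=125083258223/1073741824 → NEW=0, ERR=125083258223/1073741824
(3,3): OLD=12642320791309/68719476736 → NEW=255, ERR=-4881145776371/68719476736
(3,4): OLD=70553050223597/549755813888 → NEW=255, ERR=-69634682317843/549755813888
(3,5): OLD=323032034464195/8796093022208 → NEW=0, ERR=323032034464195/8796093022208
(4,0): OLD=327211196231/2147483648 → NEW=255, ERR=-220397134009/2147483648
(4,1): OLD=2186471156891/34359738368 → NEW=0, ERR=2186471156891/34359738368
(4,2): OLD=172196977953377/1099511627776 → NEW=255, ERR=-108178487129503/1099511627776
(4,3): OLD=972665578582085/17592186044416 → NEW=0, ERR=972665578582085/17592186044416
(4,4): OLD=36325175460167061/281474976710656 → NEW=255, ERR=-35450943601050219/281474976710656
(4,5): OLD=231746324579345139/4503599627370496 → NEW=0, ERR=231746324579345139/4503599627370496
(5,0): OLD=39505177627649/549755813888 → NEW=0, ERR=39505177627649/549755813888
(5,1): OLD=3069172612462097/17592186044416 → NEW=255, ERR=-1416834828863983/17592186044416
(5,2): OLD=11732234525802443/140737488355328 → NEW=0, ERR=11732234525802443/140737488355328
(5,3): OLD=594406765895511145/4503599627370496 → NEW=255, ERR=-554011139083965335/4503599627370496
(5,4): OLD=485725687658202217/9007199254740992 → NEW=0, ERR=485725687658202217/9007199254740992
(5,5): OLD=27209197392076631805/144115188075855872 → NEW=255, ERR=-9540175567266615555/144115188075855872
(6,0): OLD=47387795184247507/281474976710656 → NEW=255, ERR=-24388323876969773/281474976710656
(6,1): OLD=225389769997720023/4503599627370496 → NEW=0, ERR=225389769997720023/4503599627370496
(6,2): OLD=2014860358040181375/18014398509481984 → NEW=0, ERR=2014860358040181375/18014398509481984
(6,3): OLD=32804152971204522403/288230376151711744 → NEW=0, ERR=32804152971204522403/288230376151711744
(6,4): OLD=694262760435218878787/4611686018427387904 → NEW=255, ERR=-481717174263765036733/4611686018427387904
(6,5): OLD=5606632946454496487669/73786976294838206464 → NEW=0, ERR=5606632946454496487669/73786976294838206464
Output grid:
  Row 0: .#.#.#  (3 black, running=3)
  Row 1: #.#.#.  (3 black, running=6)
  Row 2: #..#.#  (3 black, running=9)
  Row 3: .#.##.  (3 black, running=12)
  Row 4: #.#.#.  (3 black, running=15)
  Row 5: .#.#.#  (3 black, running=18)
  Row 6: #...#.  (4 black, running=22)

Answer: 22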